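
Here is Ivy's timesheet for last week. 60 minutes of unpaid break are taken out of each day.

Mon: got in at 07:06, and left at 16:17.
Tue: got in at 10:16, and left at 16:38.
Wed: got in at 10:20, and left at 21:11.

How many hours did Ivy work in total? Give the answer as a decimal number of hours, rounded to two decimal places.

23.40 hours

Mon: 07:06–16:17 = 9 h 11 min; less 60 min break → 8 h 11 min
Tue: 10:16–16:38 = 6 h 22 min; less 60 min break → 5 h 22 min
Wed: 10:20–21:11 = 10 h 51 min; less 60 min break → 9 h 51 min
Total: 8 h 11 min + 5 h 22 min + 9 h 51 min = 23 h 24 min.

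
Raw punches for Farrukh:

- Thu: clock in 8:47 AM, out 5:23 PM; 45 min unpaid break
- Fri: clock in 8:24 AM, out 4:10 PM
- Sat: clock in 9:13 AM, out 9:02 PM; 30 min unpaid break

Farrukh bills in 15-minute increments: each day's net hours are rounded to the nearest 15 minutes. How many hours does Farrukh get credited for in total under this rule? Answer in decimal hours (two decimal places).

Thu: 8:47 AM–5:23 PM = 8 h 36 min − 45 min = 7 h 51 min → rounds to 7 h 45 min
Fri: 8:24 AM–4:10 PM = 7 h 46 min → rounds to 7 h 45 min
Sat: 9:13 AM–9:02 PM = 11 h 49 min − 30 min = 11 h 19 min → rounds to 11 h 15 min
Total credited: 26 h 45 min.

26.75 hours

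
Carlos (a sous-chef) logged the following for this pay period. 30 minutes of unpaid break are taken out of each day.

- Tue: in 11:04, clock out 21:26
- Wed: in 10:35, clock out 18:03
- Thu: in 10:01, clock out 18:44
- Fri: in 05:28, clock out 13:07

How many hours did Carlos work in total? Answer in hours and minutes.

Tue: 11:04–21:26 = 10 h 22 min; less 30 min break → 9 h 52 min
Wed: 10:35–18:03 = 7 h 28 min; less 30 min break → 6 h 58 min
Thu: 10:01–18:44 = 8 h 43 min; less 30 min break → 8 h 13 min
Fri: 05:28–13:07 = 7 h 39 min; less 30 min break → 7 h 9 min
Total: 9 h 52 min + 6 h 58 min + 8 h 13 min + 7 h 9 min = 32 h 12 min.

32 h 12 min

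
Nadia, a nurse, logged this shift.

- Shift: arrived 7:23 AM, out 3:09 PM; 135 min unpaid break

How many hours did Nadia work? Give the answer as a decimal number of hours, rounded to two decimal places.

5.52 hours

Shift: 7:23 AM–3:09 PM = 7 h 46 min; less 135 min break → 5 h 31 min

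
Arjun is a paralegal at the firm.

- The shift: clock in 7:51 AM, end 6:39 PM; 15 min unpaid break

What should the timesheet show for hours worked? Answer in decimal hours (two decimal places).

10.55 hours

The shift: 7:51 AM–6:39 PM = 10 h 48 min; less 15 min break → 10 h 33 min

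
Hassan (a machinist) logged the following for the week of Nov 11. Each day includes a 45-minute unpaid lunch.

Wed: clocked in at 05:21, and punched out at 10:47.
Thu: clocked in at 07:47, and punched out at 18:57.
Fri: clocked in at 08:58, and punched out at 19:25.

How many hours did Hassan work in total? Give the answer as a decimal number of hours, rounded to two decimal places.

Wed: 05:21–10:47 = 5 h 26 min; less 45 min break → 4 h 41 min
Thu: 07:47–18:57 = 11 h 10 min; less 45 min break → 10 h 25 min
Fri: 08:58–19:25 = 10 h 27 min; less 45 min break → 9 h 42 min
Total: 4 h 41 min + 10 h 25 min + 9 h 42 min = 24 h 48 min.

24.80 hours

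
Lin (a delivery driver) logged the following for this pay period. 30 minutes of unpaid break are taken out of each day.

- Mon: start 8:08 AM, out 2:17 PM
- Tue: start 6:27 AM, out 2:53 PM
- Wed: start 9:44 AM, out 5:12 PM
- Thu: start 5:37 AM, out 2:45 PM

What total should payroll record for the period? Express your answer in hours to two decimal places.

29.18 hours

Mon: 8:08 AM–2:17 PM = 6 h 9 min; less 30 min break → 5 h 39 min
Tue: 6:27 AM–2:53 PM = 8 h 26 min; less 30 min break → 7 h 56 min
Wed: 9:44 AM–5:12 PM = 7 h 28 min; less 30 min break → 6 h 58 min
Thu: 5:37 AM–2:45 PM = 9 h 8 min; less 30 min break → 8 h 38 min
Total: 5 h 39 min + 7 h 56 min + 6 h 58 min + 8 h 38 min = 29 h 11 min.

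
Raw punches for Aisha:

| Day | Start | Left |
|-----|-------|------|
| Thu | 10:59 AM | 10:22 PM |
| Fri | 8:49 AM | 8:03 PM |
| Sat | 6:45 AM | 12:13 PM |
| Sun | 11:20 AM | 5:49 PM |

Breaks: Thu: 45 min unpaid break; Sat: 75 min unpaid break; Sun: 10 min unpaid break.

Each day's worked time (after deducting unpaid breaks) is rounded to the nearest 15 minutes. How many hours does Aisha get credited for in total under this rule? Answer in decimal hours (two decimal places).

32.50 hours

Thu: 10:59 AM–10:22 PM = 11 h 23 min − 45 min = 10 h 38 min → rounds to 10 h 45 min
Fri: 8:49 AM–8:03 PM = 11 h 14 min → rounds to 11 h 15 min
Sat: 6:45 AM–12:13 PM = 5 h 28 min − 75 min = 4 h 13 min → rounds to 4 h 15 min
Sun: 11:20 AM–5:49 PM = 6 h 29 min − 10 min = 6 h 19 min → rounds to 6 h 15 min
Total credited: 32 h 30 min.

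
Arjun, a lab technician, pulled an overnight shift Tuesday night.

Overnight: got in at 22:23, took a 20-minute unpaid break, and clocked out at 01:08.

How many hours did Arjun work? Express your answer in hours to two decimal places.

Overnight: 22:23 → midnight = 1 h 37 min; midnight → 01:08 = 1 h 8 min; span 2 h 45 min; less 20 min break → 2 h 25 min

2.42 hours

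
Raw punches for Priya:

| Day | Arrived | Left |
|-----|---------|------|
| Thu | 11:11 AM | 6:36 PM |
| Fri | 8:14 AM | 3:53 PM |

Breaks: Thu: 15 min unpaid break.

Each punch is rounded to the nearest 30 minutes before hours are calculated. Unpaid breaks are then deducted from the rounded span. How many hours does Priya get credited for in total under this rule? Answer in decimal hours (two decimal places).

15.25 hours

Thu: in 11:11 AM→11:00 AM, out 6:36 PM→6:30 PM; 7 h 30 min − 15 min = 7 h 15 min
Fri: in 8:14 AM→8:00 AM, out 3:53 PM→4:00 PM; 8 h 0 min
Total credited: 15 h 15 min.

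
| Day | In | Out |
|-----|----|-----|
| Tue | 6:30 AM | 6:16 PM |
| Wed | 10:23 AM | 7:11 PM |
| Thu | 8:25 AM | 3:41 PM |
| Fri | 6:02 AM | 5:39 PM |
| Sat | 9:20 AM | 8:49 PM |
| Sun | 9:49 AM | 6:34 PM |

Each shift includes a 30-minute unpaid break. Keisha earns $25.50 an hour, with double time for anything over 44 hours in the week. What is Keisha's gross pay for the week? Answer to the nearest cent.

Tue: 6:30 AM–6:16 PM = 11 h 46 min; less 30 min break → 11 h 16 min
Wed: 10:23 AM–7:11 PM = 8 h 48 min; less 30 min break → 8 h 18 min
Thu: 8:25 AM–3:41 PM = 7 h 16 min; less 30 min break → 6 h 46 min
Fri: 6:02 AM–5:39 PM = 11 h 37 min; less 30 min break → 11 h 7 min
Sat: 9:20 AM–8:49 PM = 11 h 29 min; less 30 min break → 10 h 59 min
Sun: 9:49 AM–6:34 PM = 8 h 45 min; less 30 min break → 8 h 15 min
Total worked: 56 h 41 min = 3401 min.
Regular 44 h 0 min = 2640 min at $25.50/h; overtime 12 h 41 min = 761 min at $51.00/h.
Pay = (2640 × $25.50 + 761 × $51.00) ÷ 60 = $1768.85.

$1768.85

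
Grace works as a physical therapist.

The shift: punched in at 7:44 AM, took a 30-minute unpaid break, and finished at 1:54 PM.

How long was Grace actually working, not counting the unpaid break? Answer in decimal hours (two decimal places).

5.67 hours

The shift: 7:44 AM–1:54 PM = 6 h 10 min; less 30 min break → 5 h 40 min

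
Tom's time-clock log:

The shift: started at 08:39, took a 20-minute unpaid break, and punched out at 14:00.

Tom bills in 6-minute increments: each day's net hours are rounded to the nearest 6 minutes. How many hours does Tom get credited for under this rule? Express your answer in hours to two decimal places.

The shift: 08:39–14:00 = 5 h 21 min − 20 min = 5 h 1 min → rounds to 5 h 0 min

5.00 hours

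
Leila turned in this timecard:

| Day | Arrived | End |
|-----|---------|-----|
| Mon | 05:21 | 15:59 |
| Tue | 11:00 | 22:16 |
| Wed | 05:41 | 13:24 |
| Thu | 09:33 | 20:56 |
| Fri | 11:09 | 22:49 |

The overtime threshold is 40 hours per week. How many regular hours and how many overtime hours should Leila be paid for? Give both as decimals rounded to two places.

Mon: 05:21–15:59 = 10 h 38 min
Tue: 11:00–22:16 = 11 h 16 min
Wed: 05:41–13:24 = 7 h 43 min
Thu: 09:33–20:56 = 11 h 23 min
Fri: 11:09–22:49 = 11 h 40 min
Total worked: 52 h 40 min = 52.67 h.
Threshold 40 h → overtime 12 h 40 min, regular 40 h 0 min.

Regular 40.00 hours, overtime 12.67 hours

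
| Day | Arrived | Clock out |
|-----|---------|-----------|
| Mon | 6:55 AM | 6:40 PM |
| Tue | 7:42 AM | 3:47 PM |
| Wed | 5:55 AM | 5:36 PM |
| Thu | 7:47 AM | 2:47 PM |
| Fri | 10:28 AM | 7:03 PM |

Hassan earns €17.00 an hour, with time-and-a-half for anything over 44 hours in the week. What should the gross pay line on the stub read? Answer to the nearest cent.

Mon: 6:55 AM–6:40 PM = 11 h 45 min
Tue: 7:42 AM–3:47 PM = 8 h 5 min
Wed: 5:55 AM–5:36 PM = 11 h 41 min
Thu: 7:47 AM–2:47 PM = 7 h 0 min
Fri: 10:28 AM–7:03 PM = 8 h 35 min
Total worked: 47 h 6 min = 2826 min.
Regular 44 h 0 min = 2640 min at €17.00/h; overtime 3 h 6 min = 186 min at €25.50/h.
Pay = (2640 × €17.00 + 186 × €25.50) ÷ 60 = €827.05.

€827.05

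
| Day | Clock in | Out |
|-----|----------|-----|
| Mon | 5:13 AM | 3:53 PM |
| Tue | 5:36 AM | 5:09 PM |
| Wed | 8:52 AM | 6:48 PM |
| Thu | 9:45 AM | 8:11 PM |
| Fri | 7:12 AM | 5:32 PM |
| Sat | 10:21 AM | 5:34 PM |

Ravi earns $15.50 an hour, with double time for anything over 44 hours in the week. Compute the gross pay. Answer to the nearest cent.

Mon: 5:13 AM–3:53 PM = 10 h 40 min
Tue: 5:36 AM–5:09 PM = 11 h 33 min
Wed: 8:52 AM–6:48 PM = 9 h 56 min
Thu: 9:45 AM–8:11 PM = 10 h 26 min
Fri: 7:12 AM–5:32 PM = 10 h 20 min
Sat: 10:21 AM–5:34 PM = 7 h 13 min
Total worked: 60 h 8 min = 3608 min.
Regular 44 h 0 min = 2640 min at $15.50/h; overtime 16 h 8 min = 968 min at $31.00/h.
Pay = (2640 × $15.50 + 968 × $31.00) ÷ 60 = $1182.13.

$1182.13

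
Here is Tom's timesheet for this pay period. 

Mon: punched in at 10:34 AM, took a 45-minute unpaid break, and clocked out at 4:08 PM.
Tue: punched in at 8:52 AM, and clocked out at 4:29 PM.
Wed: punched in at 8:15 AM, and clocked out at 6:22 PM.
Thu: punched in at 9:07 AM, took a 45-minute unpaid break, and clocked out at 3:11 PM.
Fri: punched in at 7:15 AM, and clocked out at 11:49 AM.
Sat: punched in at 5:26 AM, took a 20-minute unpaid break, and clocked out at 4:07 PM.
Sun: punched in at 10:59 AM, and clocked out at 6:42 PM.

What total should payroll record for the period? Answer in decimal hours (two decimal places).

50.50 hours

Mon: 10:34 AM–4:08 PM = 5 h 34 min; less 45 min break → 4 h 49 min
Tue: 8:52 AM–4:29 PM = 7 h 37 min
Wed: 8:15 AM–6:22 PM = 10 h 7 min
Thu: 9:07 AM–3:11 PM = 6 h 4 min; less 45 min break → 5 h 19 min
Fri: 7:15 AM–11:49 AM = 4 h 34 min
Sat: 5:26 AM–4:07 PM = 10 h 41 min; less 20 min break → 10 h 21 min
Sun: 10:59 AM–6:42 PM = 7 h 43 min
Total: 4 h 49 min + 7 h 37 min + 10 h 7 min + 5 h 19 min + 4 h 34 min + 10 h 21 min + 7 h 43 min = 50 h 30 min.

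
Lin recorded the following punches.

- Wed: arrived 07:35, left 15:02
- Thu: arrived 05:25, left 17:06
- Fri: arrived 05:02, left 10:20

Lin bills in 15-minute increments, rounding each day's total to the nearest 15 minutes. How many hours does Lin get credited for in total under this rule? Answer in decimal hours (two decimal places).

Wed: 07:35–15:02 = 7 h 27 min → rounds to 7 h 30 min
Thu: 05:25–17:06 = 11 h 41 min → rounds to 11 h 45 min
Fri: 05:02–10:20 = 5 h 18 min → rounds to 5 h 15 min
Total credited: 24 h 30 min.

24.50 hours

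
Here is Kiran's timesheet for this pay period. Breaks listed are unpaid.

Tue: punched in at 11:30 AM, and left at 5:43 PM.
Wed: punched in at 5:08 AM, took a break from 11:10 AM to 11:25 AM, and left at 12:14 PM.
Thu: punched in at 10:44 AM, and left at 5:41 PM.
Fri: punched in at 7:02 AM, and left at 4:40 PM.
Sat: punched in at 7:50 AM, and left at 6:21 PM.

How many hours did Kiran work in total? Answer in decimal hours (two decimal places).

40.17 hours

Tue: 11:30 AM–5:43 PM = 6 h 13 min
Wed: 5:08 AM–12:14 PM = 7 h 6 min; less 15 min break → 6 h 51 min
Thu: 10:44 AM–5:41 PM = 6 h 57 min
Fri: 7:02 AM–4:40 PM = 9 h 38 min
Sat: 7:50 AM–6:21 PM = 10 h 31 min
Total: 6 h 13 min + 6 h 51 min + 6 h 57 min + 9 h 38 min + 10 h 31 min = 40 h 10 min.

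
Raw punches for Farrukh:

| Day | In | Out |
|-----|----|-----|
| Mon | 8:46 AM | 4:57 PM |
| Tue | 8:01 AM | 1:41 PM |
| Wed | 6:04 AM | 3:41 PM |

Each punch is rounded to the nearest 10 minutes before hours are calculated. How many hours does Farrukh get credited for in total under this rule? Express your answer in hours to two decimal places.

23.50 hours

Mon: in 8:46 AM→8:50 AM, out 4:57 PM→5:00 PM; 8 h 10 min
Tue: in 8:01 AM→8:00 AM, out 1:41 PM→1:40 PM; 5 h 40 min
Wed: in 6:04 AM→6:00 AM, out 3:41 PM→3:40 PM; 9 h 40 min
Total credited: 23 h 30 min.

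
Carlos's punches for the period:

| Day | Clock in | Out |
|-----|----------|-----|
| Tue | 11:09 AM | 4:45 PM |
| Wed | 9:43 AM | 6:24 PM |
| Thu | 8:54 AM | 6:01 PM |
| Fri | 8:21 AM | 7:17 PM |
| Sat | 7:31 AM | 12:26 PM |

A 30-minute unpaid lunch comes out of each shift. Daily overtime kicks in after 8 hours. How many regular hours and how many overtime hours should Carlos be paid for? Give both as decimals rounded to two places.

Tue: 11:09 AM–4:45 PM = 5 h 36 min; less 30 min break → 5 h 6 min
Wed: 9:43 AM–6:24 PM = 8 h 41 min; less 30 min break → 8 h 11 min
Thu: 8:54 AM–6:01 PM = 9 h 7 min; less 30 min break → 8 h 37 min
Fri: 8:21 AM–7:17 PM = 10 h 56 min; less 30 min break → 10 h 26 min
Sat: 7:31 AM–12:26 PM = 4 h 55 min; less 30 min break → 4 h 25 min
Tue reg 5 h 6 min / OT 0 h 0 min; Wed reg 8 h 0 min / OT 0 h 11 min; Thu reg 8 h 0 min / OT 0 h 37 min; Fri reg 8 h 0 min / OT 2 h 26 min; Sat reg 4 h 25 min / OT 0 h 0 min.
Totals: regular 33 h 31 min, overtime 3 h 14 min.

Regular 33.52 hours, overtime 3.23 hours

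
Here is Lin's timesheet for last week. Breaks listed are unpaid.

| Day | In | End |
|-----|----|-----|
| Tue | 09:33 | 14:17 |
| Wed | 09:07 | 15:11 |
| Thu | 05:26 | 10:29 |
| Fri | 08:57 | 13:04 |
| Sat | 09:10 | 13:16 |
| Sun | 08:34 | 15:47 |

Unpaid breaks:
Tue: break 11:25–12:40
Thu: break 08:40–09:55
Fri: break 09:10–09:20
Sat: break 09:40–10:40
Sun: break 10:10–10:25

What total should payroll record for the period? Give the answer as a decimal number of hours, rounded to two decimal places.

27.37 hours

Tue: 09:33–14:17 = 4 h 44 min; less 75 min break → 3 h 29 min
Wed: 09:07–15:11 = 6 h 4 min
Thu: 05:26–10:29 = 5 h 3 min; less 75 min break → 3 h 48 min
Fri: 08:57–13:04 = 4 h 7 min; less 10 min break → 3 h 57 min
Sat: 09:10–13:16 = 4 h 6 min; less 60 min break → 3 h 6 min
Sun: 08:34–15:47 = 7 h 13 min; less 15 min break → 6 h 58 min
Total: 3 h 29 min + 6 h 4 min + 3 h 48 min + 3 h 57 min + 3 h 6 min + 6 h 58 min = 27 h 22 min.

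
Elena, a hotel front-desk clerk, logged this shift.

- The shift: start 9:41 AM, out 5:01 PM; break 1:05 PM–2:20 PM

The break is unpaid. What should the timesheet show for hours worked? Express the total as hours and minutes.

6 h 5 min

The shift: 9:41 AM–5:01 PM = 7 h 20 min; less 75 min break → 6 h 5 min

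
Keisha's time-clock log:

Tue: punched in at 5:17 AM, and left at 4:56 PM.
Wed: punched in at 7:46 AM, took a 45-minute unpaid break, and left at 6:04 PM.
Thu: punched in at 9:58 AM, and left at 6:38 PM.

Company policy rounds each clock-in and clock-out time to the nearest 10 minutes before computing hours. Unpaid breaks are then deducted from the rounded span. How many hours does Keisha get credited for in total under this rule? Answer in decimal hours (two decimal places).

Tue: in 5:17 AM→5:20 AM, out 4:56 PM→5:00 PM; 11 h 40 min
Wed: in 7:46 AM→7:50 AM, out 6:04 PM→6:00 PM; 10 h 10 min − 45 min = 9 h 25 min
Thu: in 9:58 AM→10:00 AM, out 6:38 PM→6:40 PM; 8 h 40 min
Total credited: 29 h 45 min.

29.75 hours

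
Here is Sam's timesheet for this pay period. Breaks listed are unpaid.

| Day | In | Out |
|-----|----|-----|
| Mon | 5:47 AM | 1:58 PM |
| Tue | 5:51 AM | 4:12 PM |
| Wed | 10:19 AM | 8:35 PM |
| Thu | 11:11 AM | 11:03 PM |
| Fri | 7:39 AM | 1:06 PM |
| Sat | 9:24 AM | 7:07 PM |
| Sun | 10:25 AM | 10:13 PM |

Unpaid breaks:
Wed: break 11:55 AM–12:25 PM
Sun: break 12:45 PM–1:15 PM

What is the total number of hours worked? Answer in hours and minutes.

66 h 38 min

Mon: 5:47 AM–1:58 PM = 8 h 11 min
Tue: 5:51 AM–4:12 PM = 10 h 21 min
Wed: 10:19 AM–8:35 PM = 10 h 16 min; less 30 min break → 9 h 46 min
Thu: 11:11 AM–11:03 PM = 11 h 52 min
Fri: 7:39 AM–1:06 PM = 5 h 27 min
Sat: 9:24 AM–7:07 PM = 9 h 43 min
Sun: 10:25 AM–10:13 PM = 11 h 48 min; less 30 min break → 11 h 18 min
Total: 8 h 11 min + 10 h 21 min + 9 h 46 min + 11 h 52 min + 5 h 27 min + 9 h 43 min + 11 h 18 min = 66 h 38 min.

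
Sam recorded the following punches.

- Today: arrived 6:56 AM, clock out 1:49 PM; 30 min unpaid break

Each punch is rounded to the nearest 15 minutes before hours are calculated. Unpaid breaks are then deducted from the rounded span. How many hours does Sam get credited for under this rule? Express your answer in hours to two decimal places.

6.25 hours

Today: in 6:56 AM→7:00 AM, out 1:49 PM→1:45 PM; 6 h 45 min − 30 min = 6 h 15 min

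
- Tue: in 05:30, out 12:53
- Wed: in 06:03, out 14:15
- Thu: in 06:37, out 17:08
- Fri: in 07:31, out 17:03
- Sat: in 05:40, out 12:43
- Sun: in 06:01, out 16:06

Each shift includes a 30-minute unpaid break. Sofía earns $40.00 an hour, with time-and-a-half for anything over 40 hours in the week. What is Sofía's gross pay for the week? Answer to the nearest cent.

$2186.00

Tue: 05:30–12:53 = 7 h 23 min; less 30 min break → 6 h 53 min
Wed: 06:03–14:15 = 8 h 12 min; less 30 min break → 7 h 42 min
Thu: 06:37–17:08 = 10 h 31 min; less 30 min break → 10 h 1 min
Fri: 07:31–17:03 = 9 h 32 min; less 30 min break → 9 h 2 min
Sat: 05:40–12:43 = 7 h 3 min; less 30 min break → 6 h 33 min
Sun: 06:01–16:06 = 10 h 5 min; less 30 min break → 9 h 35 min
Total worked: 49 h 46 min = 2986 min.
Regular 40 h 0 min = 2400 min at $40.00/h; overtime 9 h 46 min = 586 min at $60.00/h.
Pay = (2400 × $40.00 + 586 × $60.00) ÷ 60 = $2186.00.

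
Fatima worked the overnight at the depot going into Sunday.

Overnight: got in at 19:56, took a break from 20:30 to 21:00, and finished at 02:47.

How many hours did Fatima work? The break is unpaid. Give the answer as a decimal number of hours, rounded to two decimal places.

Overnight: 19:56 → midnight = 4 h 4 min; midnight → 02:47 = 2 h 47 min; span 6 h 51 min; less 30 min break → 6 h 21 min

6.35 hours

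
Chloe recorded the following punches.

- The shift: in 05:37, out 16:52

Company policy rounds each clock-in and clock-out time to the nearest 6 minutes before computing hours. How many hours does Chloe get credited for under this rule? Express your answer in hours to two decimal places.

11.30 hours

The shift: in 05:37→05:36, out 16:52→16:54; 11 h 18 min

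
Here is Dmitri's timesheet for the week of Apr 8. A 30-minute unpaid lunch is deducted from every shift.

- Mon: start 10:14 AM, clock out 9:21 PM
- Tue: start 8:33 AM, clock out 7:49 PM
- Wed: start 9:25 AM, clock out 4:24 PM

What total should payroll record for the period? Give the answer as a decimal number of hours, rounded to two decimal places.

27.87 hours

Mon: 10:14 AM–9:21 PM = 11 h 7 min; less 30 min break → 10 h 37 min
Tue: 8:33 AM–7:49 PM = 11 h 16 min; less 30 min break → 10 h 46 min
Wed: 9:25 AM–4:24 PM = 6 h 59 min; less 30 min break → 6 h 29 min
Total: 10 h 37 min + 10 h 46 min + 6 h 29 min = 27 h 52 min.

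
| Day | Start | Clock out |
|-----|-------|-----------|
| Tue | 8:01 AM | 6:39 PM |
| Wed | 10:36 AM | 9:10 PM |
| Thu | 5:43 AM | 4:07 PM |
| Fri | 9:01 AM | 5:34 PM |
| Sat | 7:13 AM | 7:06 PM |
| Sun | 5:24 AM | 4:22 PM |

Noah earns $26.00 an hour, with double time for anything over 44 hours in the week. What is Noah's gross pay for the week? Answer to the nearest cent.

$2132.00

Tue: 8:01 AM–6:39 PM = 10 h 38 min
Wed: 10:36 AM–9:10 PM = 10 h 34 min
Thu: 5:43 AM–4:07 PM = 10 h 24 min
Fri: 9:01 AM–5:34 PM = 8 h 33 min
Sat: 7:13 AM–7:06 PM = 11 h 53 min
Sun: 5:24 AM–4:22 PM = 10 h 58 min
Total worked: 63 h 0 min = 3780 min.
Regular 44 h 0 min = 2640 min at $26.00/h; overtime 19 h 0 min = 1140 min at $52.00/h.
Pay = (2640 × $26.00 + 1140 × $52.00) ÷ 60 = $2132.00.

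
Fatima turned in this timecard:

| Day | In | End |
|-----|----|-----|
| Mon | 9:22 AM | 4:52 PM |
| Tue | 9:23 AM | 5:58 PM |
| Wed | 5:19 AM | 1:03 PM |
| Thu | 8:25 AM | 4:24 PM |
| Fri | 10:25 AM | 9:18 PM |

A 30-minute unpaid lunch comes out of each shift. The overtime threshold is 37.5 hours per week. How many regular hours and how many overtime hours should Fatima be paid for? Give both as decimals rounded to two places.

Mon: 9:22 AM–4:52 PM = 7 h 30 min; less 30 min break → 7 h 0 min
Tue: 9:23 AM–5:58 PM = 8 h 35 min; less 30 min break → 8 h 5 min
Wed: 5:19 AM–1:03 PM = 7 h 44 min; less 30 min break → 7 h 14 min
Thu: 8:25 AM–4:24 PM = 7 h 59 min; less 30 min break → 7 h 29 min
Fri: 10:25 AM–9:18 PM = 10 h 53 min; less 30 min break → 10 h 23 min
Total worked: 40 h 11 min = 40.18 h.
Threshold 37.5 h → overtime 2 h 41 min, regular 37 h 30 min.

Regular 37.50 hours, overtime 2.68 hours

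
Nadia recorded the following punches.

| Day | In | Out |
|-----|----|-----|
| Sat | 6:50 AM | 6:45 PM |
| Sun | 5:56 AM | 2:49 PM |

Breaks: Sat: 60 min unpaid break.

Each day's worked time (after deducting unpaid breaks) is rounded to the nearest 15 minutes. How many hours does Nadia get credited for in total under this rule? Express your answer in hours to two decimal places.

Sat: 6:50 AM–6:45 PM = 11 h 55 min − 60 min = 10 h 55 min → rounds to 11 h 0 min
Sun: 5:56 AM–2:49 PM = 8 h 53 min → rounds to 9 h 0 min
Total credited: 20 h 0 min.

20.00 hours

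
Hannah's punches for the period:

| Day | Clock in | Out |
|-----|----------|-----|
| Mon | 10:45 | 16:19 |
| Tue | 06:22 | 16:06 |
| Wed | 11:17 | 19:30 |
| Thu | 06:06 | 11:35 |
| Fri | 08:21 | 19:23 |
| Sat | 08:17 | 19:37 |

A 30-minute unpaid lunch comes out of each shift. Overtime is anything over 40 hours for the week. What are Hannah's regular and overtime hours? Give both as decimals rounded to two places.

Mon: 10:45–16:19 = 5 h 34 min; less 30 min break → 5 h 4 min
Tue: 06:22–16:06 = 9 h 44 min; less 30 min break → 9 h 14 min
Wed: 11:17–19:30 = 8 h 13 min; less 30 min break → 7 h 43 min
Thu: 06:06–11:35 = 5 h 29 min; less 30 min break → 4 h 59 min
Fri: 08:21–19:23 = 11 h 2 min; less 30 min break → 10 h 32 min
Sat: 08:17–19:37 = 11 h 20 min; less 30 min break → 10 h 50 min
Total worked: 48 h 22 min = 48.37 h.
Threshold 40 h → overtime 8 h 22 min, regular 40 h 0 min.

Regular 40.00 hours, overtime 8.37 hours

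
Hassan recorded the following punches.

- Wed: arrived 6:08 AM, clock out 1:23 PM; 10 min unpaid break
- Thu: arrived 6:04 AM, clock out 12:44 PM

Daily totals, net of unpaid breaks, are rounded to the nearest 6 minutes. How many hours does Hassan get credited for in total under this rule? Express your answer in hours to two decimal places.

Wed: 6:08 AM–1:23 PM = 7 h 15 min − 10 min = 7 h 5 min → rounds to 7 h 6 min
Thu: 6:04 AM–12:44 PM = 6 h 40 min → rounds to 6 h 42 min
Total credited: 13 h 48 min.

13.80 hours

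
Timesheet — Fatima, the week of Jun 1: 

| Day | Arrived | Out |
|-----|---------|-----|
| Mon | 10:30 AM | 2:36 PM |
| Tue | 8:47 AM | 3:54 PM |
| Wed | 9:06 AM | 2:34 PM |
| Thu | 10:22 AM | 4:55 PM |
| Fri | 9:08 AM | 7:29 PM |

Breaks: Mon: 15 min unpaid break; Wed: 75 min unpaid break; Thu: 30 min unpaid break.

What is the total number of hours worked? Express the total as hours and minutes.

31 h 35 min

Mon: 10:30 AM–2:36 PM = 4 h 6 min; less 15 min break → 3 h 51 min
Tue: 8:47 AM–3:54 PM = 7 h 7 min
Wed: 9:06 AM–2:34 PM = 5 h 28 min; less 75 min break → 4 h 13 min
Thu: 10:22 AM–4:55 PM = 6 h 33 min; less 30 min break → 6 h 3 min
Fri: 9:08 AM–7:29 PM = 10 h 21 min
Total: 3 h 51 min + 7 h 7 min + 4 h 13 min + 6 h 3 min + 10 h 21 min = 31 h 35 min.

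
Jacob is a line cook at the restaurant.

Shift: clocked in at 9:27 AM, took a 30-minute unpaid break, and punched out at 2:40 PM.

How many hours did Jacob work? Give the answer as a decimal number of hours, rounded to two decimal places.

Shift: 9:27 AM–2:40 PM = 5 h 13 min; less 30 min break → 4 h 43 min

4.72 hours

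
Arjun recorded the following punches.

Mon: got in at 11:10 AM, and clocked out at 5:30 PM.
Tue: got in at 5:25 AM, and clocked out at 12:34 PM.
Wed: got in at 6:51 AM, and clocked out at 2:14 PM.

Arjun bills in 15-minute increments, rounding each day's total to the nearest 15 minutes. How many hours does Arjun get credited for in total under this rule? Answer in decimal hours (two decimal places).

21.00 hours

Mon: 11:10 AM–5:30 PM = 6 h 20 min → rounds to 6 h 15 min
Tue: 5:25 AM–12:34 PM = 7 h 9 min → rounds to 7 h 15 min
Wed: 6:51 AM–2:14 PM = 7 h 23 min → rounds to 7 h 30 min
Total credited: 21 h 0 min.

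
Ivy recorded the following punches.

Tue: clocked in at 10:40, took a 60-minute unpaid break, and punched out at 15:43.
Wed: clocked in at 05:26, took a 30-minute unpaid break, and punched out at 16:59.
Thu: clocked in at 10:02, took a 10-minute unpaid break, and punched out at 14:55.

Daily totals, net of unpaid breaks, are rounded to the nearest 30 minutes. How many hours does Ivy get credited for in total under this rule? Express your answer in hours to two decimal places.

19.50 hours

Tue: 10:40–15:43 = 5 h 3 min − 60 min = 4 h 3 min → rounds to 4 h 0 min
Wed: 05:26–16:59 = 11 h 33 min − 30 min = 11 h 3 min → rounds to 11 h 0 min
Thu: 10:02–14:55 = 4 h 53 min − 10 min = 4 h 43 min → rounds to 4 h 30 min
Total credited: 19 h 30 min.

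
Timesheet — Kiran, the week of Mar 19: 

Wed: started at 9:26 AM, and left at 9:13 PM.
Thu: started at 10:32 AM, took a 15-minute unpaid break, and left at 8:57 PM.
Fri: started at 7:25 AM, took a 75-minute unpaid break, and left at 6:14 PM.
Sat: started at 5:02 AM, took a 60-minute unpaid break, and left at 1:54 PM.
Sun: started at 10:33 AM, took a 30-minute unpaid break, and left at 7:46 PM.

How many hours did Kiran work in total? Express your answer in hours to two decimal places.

Wed: 9:26 AM–9:13 PM = 11 h 47 min
Thu: 10:32 AM–8:57 PM = 10 h 25 min; less 15 min break → 10 h 10 min
Fri: 7:25 AM–6:14 PM = 10 h 49 min; less 75 min break → 9 h 34 min
Sat: 5:02 AM–1:54 PM = 8 h 52 min; less 60 min break → 7 h 52 min
Sun: 10:33 AM–7:46 PM = 9 h 13 min; less 30 min break → 8 h 43 min
Total: 11 h 47 min + 10 h 10 min + 9 h 34 min + 7 h 52 min + 8 h 43 min = 48 h 6 min.

48.10 hours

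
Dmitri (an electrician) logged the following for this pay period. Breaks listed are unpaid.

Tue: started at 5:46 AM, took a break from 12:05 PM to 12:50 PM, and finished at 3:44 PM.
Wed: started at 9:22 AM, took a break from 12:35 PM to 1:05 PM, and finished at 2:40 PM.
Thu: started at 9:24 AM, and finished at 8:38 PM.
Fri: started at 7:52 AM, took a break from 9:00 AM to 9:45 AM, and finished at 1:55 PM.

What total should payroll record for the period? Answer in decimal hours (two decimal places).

30.55 hours

Tue: 5:46 AM–3:44 PM = 9 h 58 min; less 45 min break → 9 h 13 min
Wed: 9:22 AM–2:40 PM = 5 h 18 min; less 30 min break → 4 h 48 min
Thu: 9:24 AM–8:38 PM = 11 h 14 min
Fri: 7:52 AM–1:55 PM = 6 h 3 min; less 45 min break → 5 h 18 min
Total: 9 h 13 min + 4 h 48 min + 11 h 14 min + 5 h 18 min = 30 h 33 min.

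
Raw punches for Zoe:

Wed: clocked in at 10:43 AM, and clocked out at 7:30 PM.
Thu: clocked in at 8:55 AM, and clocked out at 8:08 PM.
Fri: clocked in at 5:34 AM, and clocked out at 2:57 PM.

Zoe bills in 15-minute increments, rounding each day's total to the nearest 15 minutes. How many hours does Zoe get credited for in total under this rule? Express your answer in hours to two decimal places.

29.50 hours

Wed: 10:43 AM–7:30 PM = 8 h 47 min → rounds to 8 h 45 min
Thu: 8:55 AM–8:08 PM = 11 h 13 min → rounds to 11 h 15 min
Fri: 5:34 AM–2:57 PM = 9 h 23 min → rounds to 9 h 30 min
Total credited: 29 h 30 min.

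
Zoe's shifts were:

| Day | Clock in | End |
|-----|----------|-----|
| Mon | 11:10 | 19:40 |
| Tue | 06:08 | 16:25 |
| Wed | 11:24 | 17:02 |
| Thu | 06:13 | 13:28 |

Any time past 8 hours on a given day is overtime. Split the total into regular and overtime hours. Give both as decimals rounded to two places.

Regular 28.88 hours, overtime 2.78 hours

Mon: 11:10–19:40 = 8 h 30 min
Tue: 06:08–16:25 = 10 h 17 min
Wed: 11:24–17:02 = 5 h 38 min
Thu: 06:13–13:28 = 7 h 15 min
Mon reg 8 h 0 min / OT 0 h 30 min; Tue reg 8 h 0 min / OT 2 h 17 min; Wed reg 5 h 38 min / OT 0 h 0 min; Thu reg 7 h 15 min / OT 0 h 0 min.
Totals: regular 28 h 53 min, overtime 2 h 47 min.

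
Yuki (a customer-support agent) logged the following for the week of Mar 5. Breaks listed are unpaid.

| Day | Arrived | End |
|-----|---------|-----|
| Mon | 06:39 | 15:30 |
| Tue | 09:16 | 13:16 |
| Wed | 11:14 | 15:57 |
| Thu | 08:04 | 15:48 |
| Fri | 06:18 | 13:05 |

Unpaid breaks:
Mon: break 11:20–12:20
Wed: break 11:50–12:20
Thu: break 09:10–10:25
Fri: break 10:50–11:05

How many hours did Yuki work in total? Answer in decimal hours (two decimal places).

29.08 hours

Mon: 06:39–15:30 = 8 h 51 min; less 60 min break → 7 h 51 min
Tue: 09:16–13:16 = 4 h 0 min
Wed: 11:14–15:57 = 4 h 43 min; less 30 min break → 4 h 13 min
Thu: 08:04–15:48 = 7 h 44 min; less 75 min break → 6 h 29 min
Fri: 06:18–13:05 = 6 h 47 min; less 15 min break → 6 h 32 min
Total: 7 h 51 min + 4 h 0 min + 4 h 13 min + 6 h 29 min + 6 h 32 min = 29 h 5 min.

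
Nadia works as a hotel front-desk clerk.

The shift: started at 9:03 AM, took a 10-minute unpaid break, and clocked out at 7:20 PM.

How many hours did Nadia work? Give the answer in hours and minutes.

The shift: 9:03 AM–7:20 PM = 10 h 17 min; less 10 min break → 10 h 7 min

10 h 7 min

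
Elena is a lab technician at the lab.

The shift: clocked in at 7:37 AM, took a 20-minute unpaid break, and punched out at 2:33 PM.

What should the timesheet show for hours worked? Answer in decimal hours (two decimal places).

The shift: 7:37 AM–2:33 PM = 6 h 56 min; less 20 min break → 6 h 36 min

6.60 hours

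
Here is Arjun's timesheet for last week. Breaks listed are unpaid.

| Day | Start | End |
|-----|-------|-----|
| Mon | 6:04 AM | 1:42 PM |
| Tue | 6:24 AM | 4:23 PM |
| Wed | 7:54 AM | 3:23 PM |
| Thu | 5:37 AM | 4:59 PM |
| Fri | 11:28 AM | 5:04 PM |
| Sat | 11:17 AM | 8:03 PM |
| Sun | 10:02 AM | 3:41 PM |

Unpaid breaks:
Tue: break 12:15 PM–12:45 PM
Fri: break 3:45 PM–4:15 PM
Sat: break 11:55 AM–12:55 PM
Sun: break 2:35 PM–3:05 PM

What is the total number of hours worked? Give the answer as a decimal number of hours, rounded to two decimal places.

Mon: 6:04 AM–1:42 PM = 7 h 38 min
Tue: 6:24 AM–4:23 PM = 9 h 59 min; less 30 min break → 9 h 29 min
Wed: 7:54 AM–3:23 PM = 7 h 29 min
Thu: 5:37 AM–4:59 PM = 11 h 22 min
Fri: 11:28 AM–5:04 PM = 5 h 36 min; less 30 min break → 5 h 6 min
Sat: 11:17 AM–8:03 PM = 8 h 46 min; less 60 min break → 7 h 46 min
Sun: 10:02 AM–3:41 PM = 5 h 39 min; less 30 min break → 5 h 9 min
Total: 7 h 38 min + 9 h 29 min + 7 h 29 min + 11 h 22 min + 5 h 6 min + 7 h 46 min + 5 h 9 min = 53 h 59 min.

53.98 hours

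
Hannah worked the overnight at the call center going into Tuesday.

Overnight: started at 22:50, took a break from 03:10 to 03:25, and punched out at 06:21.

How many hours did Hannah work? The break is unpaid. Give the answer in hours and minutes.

Overnight: 22:50 → midnight = 1 h 10 min; midnight → 06:21 = 6 h 21 min; span 7 h 31 min; less 15 min break → 7 h 16 min

7 h 16 min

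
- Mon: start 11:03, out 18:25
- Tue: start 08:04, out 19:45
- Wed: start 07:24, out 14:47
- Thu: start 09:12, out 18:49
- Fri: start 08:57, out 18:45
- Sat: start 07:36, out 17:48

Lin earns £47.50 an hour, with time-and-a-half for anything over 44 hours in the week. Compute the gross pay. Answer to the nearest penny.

Mon: 11:03–18:25 = 7 h 22 min
Tue: 08:04–19:45 = 11 h 41 min
Wed: 07:24–14:47 = 7 h 23 min
Thu: 09:12–18:49 = 9 h 37 min
Fri: 08:57–18:45 = 9 h 48 min
Sat: 07:36–17:48 = 10 h 12 min
Total worked: 56 h 3 min = 3363 min.
Regular 44 h 0 min = 2640 min at £47.50/h; overtime 12 h 3 min = 723 min at £71.25/h.
Pay = (2640 × £47.50 + 723 × £71.25) ÷ 60 = £2948.56.

£2948.56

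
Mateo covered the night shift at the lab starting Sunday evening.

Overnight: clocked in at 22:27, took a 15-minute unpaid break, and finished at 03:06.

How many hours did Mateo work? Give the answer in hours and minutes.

4 h 24 min

Overnight: 22:27 → midnight = 1 h 33 min; midnight → 03:06 = 3 h 6 min; span 4 h 39 min; less 15 min break → 4 h 24 min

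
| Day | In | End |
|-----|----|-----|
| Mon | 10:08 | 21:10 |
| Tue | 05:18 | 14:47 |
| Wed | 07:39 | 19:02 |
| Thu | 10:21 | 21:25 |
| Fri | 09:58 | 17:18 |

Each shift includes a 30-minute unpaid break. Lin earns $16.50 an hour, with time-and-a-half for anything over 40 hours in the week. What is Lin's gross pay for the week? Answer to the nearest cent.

Mon: 10:08–21:10 = 11 h 2 min; less 30 min break → 10 h 32 min
Tue: 05:18–14:47 = 9 h 29 min; less 30 min break → 8 h 59 min
Wed: 07:39–19:02 = 11 h 23 min; less 30 min break → 10 h 53 min
Thu: 10:21–21:25 = 11 h 4 min; less 30 min break → 10 h 34 min
Fri: 09:58–17:18 = 7 h 20 min; less 30 min break → 6 h 50 min
Total worked: 47 h 48 min = 2868 min.
Regular 40 h 0 min = 2400 min at $16.50/h; overtime 7 h 48 min = 468 min at $24.75/h.
Pay = (2400 × $16.50 + 468 × $24.75) ÷ 60 = $853.05.

$853.05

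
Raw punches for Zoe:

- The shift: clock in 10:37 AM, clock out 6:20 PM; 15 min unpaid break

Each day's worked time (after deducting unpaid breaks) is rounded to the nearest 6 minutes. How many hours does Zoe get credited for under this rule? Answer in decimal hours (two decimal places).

7.50 hours

The shift: 10:37 AM–6:20 PM = 7 h 43 min − 15 min = 7 h 28 min → rounds to 7 h 30 min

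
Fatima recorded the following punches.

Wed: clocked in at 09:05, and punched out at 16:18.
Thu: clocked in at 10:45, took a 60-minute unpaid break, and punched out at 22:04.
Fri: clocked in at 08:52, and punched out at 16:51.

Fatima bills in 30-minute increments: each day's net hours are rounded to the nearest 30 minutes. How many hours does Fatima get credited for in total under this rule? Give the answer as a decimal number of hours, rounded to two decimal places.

Wed: 09:05–16:18 = 7 h 13 min → rounds to 7 h 0 min
Thu: 10:45–22:04 = 11 h 19 min − 60 min = 10 h 19 min → rounds to 10 h 30 min
Fri: 08:52–16:51 = 7 h 59 min → rounds to 8 h 0 min
Total credited: 25 h 30 min.

25.50 hours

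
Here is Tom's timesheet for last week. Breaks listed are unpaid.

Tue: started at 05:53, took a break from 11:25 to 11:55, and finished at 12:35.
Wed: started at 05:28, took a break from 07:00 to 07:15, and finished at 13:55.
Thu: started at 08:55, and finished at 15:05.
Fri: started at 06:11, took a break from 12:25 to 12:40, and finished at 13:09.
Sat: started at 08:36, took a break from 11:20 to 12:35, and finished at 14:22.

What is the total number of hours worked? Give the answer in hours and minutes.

31 h 48 min

Tue: 05:53–12:35 = 6 h 42 min; less 30 min break → 6 h 12 min
Wed: 05:28–13:55 = 8 h 27 min; less 15 min break → 8 h 12 min
Thu: 08:55–15:05 = 6 h 10 min
Fri: 06:11–13:09 = 6 h 58 min; less 15 min break → 6 h 43 min
Sat: 08:36–14:22 = 5 h 46 min; less 75 min break → 4 h 31 min
Total: 6 h 12 min + 8 h 12 min + 6 h 10 min + 6 h 43 min + 4 h 31 min = 31 h 48 min.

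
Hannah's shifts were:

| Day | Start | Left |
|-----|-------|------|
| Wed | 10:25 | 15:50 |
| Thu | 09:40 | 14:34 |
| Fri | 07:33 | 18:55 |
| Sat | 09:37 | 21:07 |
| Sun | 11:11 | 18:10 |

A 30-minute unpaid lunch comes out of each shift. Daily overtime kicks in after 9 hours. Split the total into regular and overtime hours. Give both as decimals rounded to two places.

Regular 33.80 hours, overtime 3.87 hours

Wed: 10:25–15:50 = 5 h 25 min; less 30 min break → 4 h 55 min
Thu: 09:40–14:34 = 4 h 54 min; less 30 min break → 4 h 24 min
Fri: 07:33–18:55 = 11 h 22 min; less 30 min break → 10 h 52 min
Sat: 09:37–21:07 = 11 h 30 min; less 30 min break → 11 h 0 min
Sun: 11:11–18:10 = 6 h 59 min; less 30 min break → 6 h 29 min
Wed reg 4 h 55 min / OT 0 h 0 min; Thu reg 4 h 24 min / OT 0 h 0 min; Fri reg 9 h 0 min / OT 1 h 52 min; Sat reg 9 h 0 min / OT 2 h 0 min; Sun reg 6 h 29 min / OT 0 h 0 min.
Totals: regular 33 h 48 min, overtime 3 h 52 min.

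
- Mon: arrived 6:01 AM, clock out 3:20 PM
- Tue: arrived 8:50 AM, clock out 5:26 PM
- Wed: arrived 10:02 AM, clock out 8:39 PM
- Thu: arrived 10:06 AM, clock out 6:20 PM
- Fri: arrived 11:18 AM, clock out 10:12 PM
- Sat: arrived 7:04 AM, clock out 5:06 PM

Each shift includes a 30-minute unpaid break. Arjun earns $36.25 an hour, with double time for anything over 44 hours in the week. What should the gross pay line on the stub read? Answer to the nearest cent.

$2370.75

Mon: 6:01 AM–3:20 PM = 9 h 19 min; less 30 min break → 8 h 49 min
Tue: 8:50 AM–5:26 PM = 8 h 36 min; less 30 min break → 8 h 6 min
Wed: 10:02 AM–8:39 PM = 10 h 37 min; less 30 min break → 10 h 7 min
Thu: 10:06 AM–6:20 PM = 8 h 14 min; less 30 min break → 7 h 44 min
Fri: 11:18 AM–10:12 PM = 10 h 54 min; less 30 min break → 10 h 24 min
Sat: 7:04 AM–5:06 PM = 10 h 2 min; less 30 min break → 9 h 32 min
Total worked: 54 h 42 min = 3282 min.
Regular 44 h 0 min = 2640 min at $36.25/h; overtime 10 h 42 min = 642 min at $72.50/h.
Pay = (2640 × $36.25 + 642 × $72.50) ÷ 60 = $2370.75.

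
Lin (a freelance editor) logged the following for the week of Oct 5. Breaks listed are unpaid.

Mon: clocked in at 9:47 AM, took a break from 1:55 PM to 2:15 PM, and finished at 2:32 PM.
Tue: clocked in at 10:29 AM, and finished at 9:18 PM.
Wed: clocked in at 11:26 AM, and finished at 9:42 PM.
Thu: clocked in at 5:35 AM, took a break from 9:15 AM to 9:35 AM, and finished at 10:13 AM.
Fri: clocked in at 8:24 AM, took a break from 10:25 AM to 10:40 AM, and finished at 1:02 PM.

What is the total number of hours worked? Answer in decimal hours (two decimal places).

Mon: 9:47 AM–2:32 PM = 4 h 45 min; less 20 min break → 4 h 25 min
Tue: 10:29 AM–9:18 PM = 10 h 49 min
Wed: 11:26 AM–9:42 PM = 10 h 16 min
Thu: 5:35 AM–10:13 AM = 4 h 38 min; less 20 min break → 4 h 18 min
Fri: 8:24 AM–1:02 PM = 4 h 38 min; less 15 min break → 4 h 23 min
Total: 4 h 25 min + 10 h 49 min + 10 h 16 min + 4 h 18 min + 4 h 23 min = 34 h 11 min.

34.18 hours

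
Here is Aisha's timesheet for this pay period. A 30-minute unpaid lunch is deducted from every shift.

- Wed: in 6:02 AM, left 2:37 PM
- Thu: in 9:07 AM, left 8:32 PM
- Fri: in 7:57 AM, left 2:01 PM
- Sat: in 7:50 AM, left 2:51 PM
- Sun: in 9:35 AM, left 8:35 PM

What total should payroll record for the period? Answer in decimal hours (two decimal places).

41.58 hours

Wed: 6:02 AM–2:37 PM = 8 h 35 min; less 30 min break → 8 h 5 min
Thu: 9:07 AM–8:32 PM = 11 h 25 min; less 30 min break → 10 h 55 min
Fri: 7:57 AM–2:01 PM = 6 h 4 min; less 30 min break → 5 h 34 min
Sat: 7:50 AM–2:51 PM = 7 h 1 min; less 30 min break → 6 h 31 min
Sun: 9:35 AM–8:35 PM = 11 h 0 min; less 30 min break → 10 h 30 min
Total: 8 h 5 min + 10 h 55 min + 5 h 34 min + 6 h 31 min + 10 h 30 min = 41 h 35 min.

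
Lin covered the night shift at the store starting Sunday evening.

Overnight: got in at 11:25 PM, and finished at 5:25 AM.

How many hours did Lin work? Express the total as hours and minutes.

Overnight: 11:25 PM → midnight = 0 h 35 min; midnight → 5:25 AM = 5 h 25 min; span 6 h 0 min

6 h 0 min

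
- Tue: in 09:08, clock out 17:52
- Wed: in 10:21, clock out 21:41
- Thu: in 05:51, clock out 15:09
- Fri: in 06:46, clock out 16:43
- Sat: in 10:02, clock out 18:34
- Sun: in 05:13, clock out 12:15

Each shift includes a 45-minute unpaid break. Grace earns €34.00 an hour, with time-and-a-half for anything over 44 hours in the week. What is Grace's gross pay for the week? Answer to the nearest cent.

Tue: 09:08–17:52 = 8 h 44 min; less 45 min break → 7 h 59 min
Wed: 10:21–21:41 = 11 h 20 min; less 45 min break → 10 h 35 min
Thu: 05:51–15:09 = 9 h 18 min; less 45 min break → 8 h 33 min
Fri: 06:46–16:43 = 9 h 57 min; less 45 min break → 9 h 12 min
Sat: 10:02–18:34 = 8 h 32 min; less 45 min break → 7 h 47 min
Sun: 05:13–12:15 = 7 h 2 min; less 45 min break → 6 h 17 min
Total worked: 50 h 23 min = 3023 min.
Regular 44 h 0 min = 2640 min at €34.00/h; overtime 6 h 23 min = 383 min at €51.00/h.
Pay = (2640 × €34.00 + 383 × €51.00) ÷ 60 = €1821.55.

€1821.55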